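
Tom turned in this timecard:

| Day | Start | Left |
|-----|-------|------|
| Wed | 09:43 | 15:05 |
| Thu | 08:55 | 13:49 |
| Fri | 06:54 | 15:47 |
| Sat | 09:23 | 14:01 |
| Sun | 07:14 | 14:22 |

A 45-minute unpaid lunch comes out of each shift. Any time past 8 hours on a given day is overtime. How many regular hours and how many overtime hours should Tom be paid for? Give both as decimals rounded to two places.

Wed: 09:43–15:05 = 5 h 22 min; less 45 min break → 4 h 37 min
Thu: 08:55–13:49 = 4 h 54 min; less 45 min break → 4 h 9 min
Fri: 06:54–15:47 = 8 h 53 min; less 45 min break → 8 h 8 min
Sat: 09:23–14:01 = 4 h 38 min; less 45 min break → 3 h 53 min
Sun: 07:14–14:22 = 7 h 8 min; less 45 min break → 6 h 23 min
Wed reg 4 h 37 min / OT 0 h 0 min; Thu reg 4 h 9 min / OT 0 h 0 min; Fri reg 8 h 0 min / OT 0 h 8 min; Sat reg 3 h 53 min / OT 0 h 0 min; Sun reg 6 h 23 min / OT 0 h 0 min.
Totals: regular 27 h 2 min, overtime 0 h 8 min.

Regular 27.03 hours, overtime 0.13 hours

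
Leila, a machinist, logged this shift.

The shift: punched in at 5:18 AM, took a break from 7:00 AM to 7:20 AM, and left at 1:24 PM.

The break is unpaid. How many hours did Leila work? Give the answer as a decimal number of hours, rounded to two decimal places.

The shift: 5:18 AM–1:24 PM = 8 h 6 min; less 20 min break → 7 h 46 min

7.77 hours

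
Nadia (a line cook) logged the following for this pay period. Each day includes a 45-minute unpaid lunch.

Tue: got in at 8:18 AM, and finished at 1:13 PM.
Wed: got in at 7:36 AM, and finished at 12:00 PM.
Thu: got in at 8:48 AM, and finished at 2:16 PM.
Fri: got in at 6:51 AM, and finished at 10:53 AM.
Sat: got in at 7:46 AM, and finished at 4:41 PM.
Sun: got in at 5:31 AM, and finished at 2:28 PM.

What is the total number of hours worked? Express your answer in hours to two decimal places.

Tue: 8:18 AM–1:13 PM = 4 h 55 min; less 45 min break → 4 h 10 min
Wed: 7:36 AM–12:00 PM = 4 h 24 min; less 45 min break → 3 h 39 min
Thu: 8:48 AM–2:16 PM = 5 h 28 min; less 45 min break → 4 h 43 min
Fri: 6:51 AM–10:53 AM = 4 h 2 min; less 45 min break → 3 h 17 min
Sat: 7:46 AM–4:41 PM = 8 h 55 min; less 45 min break → 8 h 10 min
Sun: 5:31 AM–2:28 PM = 8 h 57 min; less 45 min break → 8 h 12 min
Total: 4 h 10 min + 3 h 39 min + 4 h 43 min + 3 h 17 min + 8 h 10 min + 8 h 12 min = 32 h 11 min.

32.18 hours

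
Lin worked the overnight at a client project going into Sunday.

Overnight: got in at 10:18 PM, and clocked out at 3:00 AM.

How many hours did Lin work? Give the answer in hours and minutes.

4 h 42 min

Overnight: 10:18 PM → midnight = 1 h 42 min; midnight → 3:00 AM = 3 h 0 min; span 4 h 42 min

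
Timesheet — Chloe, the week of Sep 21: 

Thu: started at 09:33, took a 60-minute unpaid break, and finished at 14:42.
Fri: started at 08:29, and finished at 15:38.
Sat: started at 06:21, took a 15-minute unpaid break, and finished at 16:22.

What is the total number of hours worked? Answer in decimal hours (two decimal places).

21.07 hours

Thu: 09:33–14:42 = 5 h 9 min; less 60 min break → 4 h 9 min
Fri: 08:29–15:38 = 7 h 9 min
Sat: 06:21–16:22 = 10 h 1 min; less 15 min break → 9 h 46 min
Total: 4 h 9 min + 7 h 9 min + 9 h 46 min = 21 h 4 min.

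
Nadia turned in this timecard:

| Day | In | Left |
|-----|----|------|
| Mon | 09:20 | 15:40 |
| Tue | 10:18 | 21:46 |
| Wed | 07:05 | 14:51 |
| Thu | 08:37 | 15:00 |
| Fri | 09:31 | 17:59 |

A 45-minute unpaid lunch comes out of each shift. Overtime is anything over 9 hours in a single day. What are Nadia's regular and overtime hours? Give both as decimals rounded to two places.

Mon: 09:20–15:40 = 6 h 20 min; less 45 min break → 5 h 35 min
Tue: 10:18–21:46 = 11 h 28 min; less 45 min break → 10 h 43 min
Wed: 07:05–14:51 = 7 h 46 min; less 45 min break → 7 h 1 min
Thu: 08:37–15:00 = 6 h 23 min; less 45 min break → 5 h 38 min
Fri: 09:31–17:59 = 8 h 28 min; less 45 min break → 7 h 43 min
Mon reg 5 h 35 min / OT 0 h 0 min; Tue reg 9 h 0 min / OT 1 h 43 min; Wed reg 7 h 1 min / OT 0 h 0 min; Thu reg 5 h 38 min / OT 0 h 0 min; Fri reg 7 h 43 min / OT 0 h 0 min.
Totals: regular 34 h 57 min, overtime 1 h 43 min.

Regular 34.95 hours, overtime 1.72 hours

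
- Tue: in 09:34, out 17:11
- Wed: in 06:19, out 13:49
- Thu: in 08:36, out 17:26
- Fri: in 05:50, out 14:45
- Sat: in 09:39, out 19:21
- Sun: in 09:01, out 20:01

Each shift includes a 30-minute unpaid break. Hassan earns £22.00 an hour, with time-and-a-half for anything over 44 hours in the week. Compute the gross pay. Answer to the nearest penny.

Tue: 09:34–17:11 = 7 h 37 min; less 30 min break → 7 h 7 min
Wed: 06:19–13:49 = 7 h 30 min; less 30 min break → 7 h 0 min
Thu: 08:36–17:26 = 8 h 50 min; less 30 min break → 8 h 20 min
Fri: 05:50–14:45 = 8 h 55 min; less 30 min break → 8 h 25 min
Sat: 09:39–19:21 = 9 h 42 min; less 30 min break → 9 h 12 min
Sun: 09:01–20:01 = 11 h 0 min; less 30 min break → 10 h 30 min
Total worked: 50 h 34 min = 3034 min.
Regular 44 h 0 min = 2640 min at £22.00/h; overtime 6 h 34 min = 394 min at £33.00/h.
Pay = (2640 × £22.00 + 394 × £33.00) ÷ 60 = £1184.70.

£1184.70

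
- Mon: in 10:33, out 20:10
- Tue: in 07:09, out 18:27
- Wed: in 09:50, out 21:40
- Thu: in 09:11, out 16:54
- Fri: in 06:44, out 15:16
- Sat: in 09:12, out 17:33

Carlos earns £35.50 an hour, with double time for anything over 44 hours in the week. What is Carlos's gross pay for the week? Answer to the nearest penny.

Mon: 10:33–20:10 = 9 h 37 min
Tue: 07:09–18:27 = 11 h 18 min
Wed: 09:50–21:40 = 11 h 50 min
Thu: 09:11–16:54 = 7 h 43 min
Fri: 06:44–15:16 = 8 h 32 min
Sat: 09:12–17:33 = 8 h 21 min
Total worked: 57 h 21 min = 3441 min.
Regular 44 h 0 min = 2640 min at £35.50/h; overtime 13 h 21 min = 801 min at £71.00/h.
Pay = (2640 × £35.50 + 801 × £71.00) ÷ 60 = £2509.85.

£2509.85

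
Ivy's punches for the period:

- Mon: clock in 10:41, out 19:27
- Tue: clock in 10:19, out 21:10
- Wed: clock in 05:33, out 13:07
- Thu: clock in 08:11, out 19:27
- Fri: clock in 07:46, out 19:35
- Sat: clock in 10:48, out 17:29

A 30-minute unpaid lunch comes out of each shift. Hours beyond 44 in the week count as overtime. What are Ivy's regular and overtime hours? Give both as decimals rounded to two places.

Regular 44.00 hours, overtime 9.95 hours

Mon: 10:41–19:27 = 8 h 46 min; less 30 min break → 8 h 16 min
Tue: 10:19–21:10 = 10 h 51 min; less 30 min break → 10 h 21 min
Wed: 05:33–13:07 = 7 h 34 min; less 30 min break → 7 h 4 min
Thu: 08:11–19:27 = 11 h 16 min; less 30 min break → 10 h 46 min
Fri: 07:46–19:35 = 11 h 49 min; less 30 min break → 11 h 19 min
Sat: 10:48–17:29 = 6 h 41 min; less 30 min break → 6 h 11 min
Total worked: 53 h 57 min = 53.95 h.
Threshold 44 h → overtime 9 h 57 min, regular 44 h 0 min.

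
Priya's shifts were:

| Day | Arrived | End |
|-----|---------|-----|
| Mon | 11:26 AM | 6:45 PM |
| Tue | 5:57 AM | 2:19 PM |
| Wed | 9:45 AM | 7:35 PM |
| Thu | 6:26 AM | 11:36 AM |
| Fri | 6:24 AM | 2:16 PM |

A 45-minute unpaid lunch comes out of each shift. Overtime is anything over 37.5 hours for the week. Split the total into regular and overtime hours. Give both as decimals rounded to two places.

Mon: 11:26 AM–6:45 PM = 7 h 19 min; less 45 min break → 6 h 34 min
Tue: 5:57 AM–2:19 PM = 8 h 22 min; less 45 min break → 7 h 37 min
Wed: 9:45 AM–7:35 PM = 9 h 50 min; less 45 min break → 9 h 5 min
Thu: 6:26 AM–11:36 AM = 5 h 10 min; less 45 min break → 4 h 25 min
Fri: 6:24 AM–2:16 PM = 7 h 52 min; less 45 min break → 7 h 7 min
Total worked: 34 h 48 min = 34.80 h.
Threshold 37.5 h → overtime 0 h 0 min, regular 34 h 48 min.

Regular 34.80 hours, overtime 0.00 hours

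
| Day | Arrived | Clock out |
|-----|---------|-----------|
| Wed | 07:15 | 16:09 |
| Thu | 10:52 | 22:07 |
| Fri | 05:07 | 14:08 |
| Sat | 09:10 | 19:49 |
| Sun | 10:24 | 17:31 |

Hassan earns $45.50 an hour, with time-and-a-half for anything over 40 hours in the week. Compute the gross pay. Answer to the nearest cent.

$2293.20

Wed: 07:15–16:09 = 8 h 54 min
Thu: 10:52–22:07 = 11 h 15 min
Fri: 05:07–14:08 = 9 h 1 min
Sat: 09:10–19:49 = 10 h 39 min
Sun: 10:24–17:31 = 7 h 7 min
Total worked: 46 h 56 min = 2816 min.
Regular 40 h 0 min = 2400 min at $45.50/h; overtime 6 h 56 min = 416 min at $68.25/h.
Pay = (2400 × $45.50 + 416 × $68.25) ÷ 60 = $2293.20.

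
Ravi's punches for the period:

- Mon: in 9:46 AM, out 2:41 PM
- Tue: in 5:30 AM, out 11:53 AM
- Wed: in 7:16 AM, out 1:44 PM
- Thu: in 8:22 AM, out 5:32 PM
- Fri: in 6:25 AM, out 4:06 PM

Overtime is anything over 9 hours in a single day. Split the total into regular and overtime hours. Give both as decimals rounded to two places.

Mon: 9:46 AM–2:41 PM = 4 h 55 min
Tue: 5:30 AM–11:53 AM = 6 h 23 min
Wed: 7:16 AM–1:44 PM = 6 h 28 min
Thu: 8:22 AM–5:32 PM = 9 h 10 min
Fri: 6:25 AM–4:06 PM = 9 h 41 min
Mon reg 4 h 55 min / OT 0 h 0 min; Tue reg 6 h 23 min / OT 0 h 0 min; Wed reg 6 h 28 min / OT 0 h 0 min; Thu reg 9 h 0 min / OT 0 h 10 min; Fri reg 9 h 0 min / OT 0 h 41 min.
Totals: regular 35 h 46 min, overtime 0 h 51 min.

Regular 35.77 hours, overtime 0.85 hours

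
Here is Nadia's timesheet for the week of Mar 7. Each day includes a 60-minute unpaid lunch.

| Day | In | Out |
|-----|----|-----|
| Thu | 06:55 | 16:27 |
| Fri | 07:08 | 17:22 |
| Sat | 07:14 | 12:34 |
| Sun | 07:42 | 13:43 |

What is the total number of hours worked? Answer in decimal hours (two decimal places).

27.12 hours

Thu: 06:55–16:27 = 9 h 32 min; less 60 min break → 8 h 32 min
Fri: 07:08–17:22 = 10 h 14 min; less 60 min break → 9 h 14 min
Sat: 07:14–12:34 = 5 h 20 min; less 60 min break → 4 h 20 min
Sun: 07:42–13:43 = 6 h 1 min; less 60 min break → 5 h 1 min
Total: 8 h 32 min + 9 h 14 min + 4 h 20 min + 5 h 1 min = 27 h 7 min.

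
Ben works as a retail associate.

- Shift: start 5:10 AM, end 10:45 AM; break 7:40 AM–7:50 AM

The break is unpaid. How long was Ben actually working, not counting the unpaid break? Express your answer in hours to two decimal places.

Shift: 5:10 AM–10:45 AM = 5 h 35 min; less 10 min break → 5 h 25 min

5.42 hours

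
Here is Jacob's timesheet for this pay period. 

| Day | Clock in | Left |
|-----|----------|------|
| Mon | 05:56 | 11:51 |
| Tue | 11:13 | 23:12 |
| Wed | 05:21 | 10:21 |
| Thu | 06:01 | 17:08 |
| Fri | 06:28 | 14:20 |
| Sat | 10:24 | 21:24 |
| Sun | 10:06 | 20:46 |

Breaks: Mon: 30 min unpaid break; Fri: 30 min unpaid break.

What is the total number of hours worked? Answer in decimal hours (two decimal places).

Mon: 05:56–11:51 = 5 h 55 min; less 30 min break → 5 h 25 min
Tue: 11:13–23:12 = 11 h 59 min
Wed: 05:21–10:21 = 5 h 0 min
Thu: 06:01–17:08 = 11 h 7 min
Fri: 06:28–14:20 = 7 h 52 min; less 30 min break → 7 h 22 min
Sat: 10:24–21:24 = 11 h 0 min
Sun: 10:06–20:46 = 10 h 40 min
Total: 5 h 25 min + 11 h 59 min + 5 h 0 min + 11 h 7 min + 7 h 22 min + 11 h 0 min + 10 h 40 min = 62 h 33 min.

62.55 hours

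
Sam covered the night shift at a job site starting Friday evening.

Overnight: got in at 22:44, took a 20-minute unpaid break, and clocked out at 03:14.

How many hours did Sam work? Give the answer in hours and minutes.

Overnight: 22:44 → midnight = 1 h 16 min; midnight → 03:14 = 3 h 14 min; span 4 h 30 min; less 20 min break → 4 h 10 min

4 h 10 min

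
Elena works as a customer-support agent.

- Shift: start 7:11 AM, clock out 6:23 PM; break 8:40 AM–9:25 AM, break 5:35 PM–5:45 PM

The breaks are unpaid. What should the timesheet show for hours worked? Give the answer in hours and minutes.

Shift: 7:11 AM–6:23 PM = 11 h 12 min; less 55 min break → 10 h 17 min

10 h 17 min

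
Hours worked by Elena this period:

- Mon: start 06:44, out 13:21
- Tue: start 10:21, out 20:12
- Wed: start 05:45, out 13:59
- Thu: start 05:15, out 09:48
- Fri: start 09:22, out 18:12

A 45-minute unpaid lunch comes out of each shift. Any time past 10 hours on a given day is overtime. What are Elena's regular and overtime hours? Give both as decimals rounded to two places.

Regular 34.33 hours, overtime 0.00 hours

Mon: 06:44–13:21 = 6 h 37 min; less 45 min break → 5 h 52 min
Tue: 10:21–20:12 = 9 h 51 min; less 45 min break → 9 h 6 min
Wed: 05:45–13:59 = 8 h 14 min; less 45 min break → 7 h 29 min
Thu: 05:15–09:48 = 4 h 33 min; less 45 min break → 3 h 48 min
Fri: 09:22–18:12 = 8 h 50 min; less 45 min break → 8 h 5 min
Mon reg 5 h 52 min / OT 0 h 0 min; Tue reg 9 h 6 min / OT 0 h 0 min; Wed reg 7 h 29 min / OT 0 h 0 min; Thu reg 3 h 48 min / OT 0 h 0 min; Fri reg 8 h 5 min / OT 0 h 0 min.
Totals: regular 34 h 20 min, overtime 0 h 0 min.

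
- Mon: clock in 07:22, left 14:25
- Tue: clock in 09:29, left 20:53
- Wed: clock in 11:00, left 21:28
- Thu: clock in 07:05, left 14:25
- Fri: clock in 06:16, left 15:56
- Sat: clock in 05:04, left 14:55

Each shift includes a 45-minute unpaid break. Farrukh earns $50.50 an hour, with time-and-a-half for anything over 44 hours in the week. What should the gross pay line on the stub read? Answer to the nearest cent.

Mon: 07:22–14:25 = 7 h 3 min; less 45 min break → 6 h 18 min
Tue: 09:29–20:53 = 11 h 24 min; less 45 min break → 10 h 39 min
Wed: 11:00–21:28 = 10 h 28 min; less 45 min break → 9 h 43 min
Thu: 07:05–14:25 = 7 h 20 min; less 45 min break → 6 h 35 min
Fri: 06:16–15:56 = 9 h 40 min; less 45 min break → 8 h 55 min
Sat: 05:04–14:55 = 9 h 51 min; less 45 min break → 9 h 6 min
Total worked: 51 h 16 min = 3076 min.
Regular 44 h 0 min = 2640 min at $50.50/h; overtime 7 h 16 min = 436 min at $75.75/h.
Pay = (2640 × $50.50 + 436 × $75.75) ÷ 60 = $2772.45.

$2772.45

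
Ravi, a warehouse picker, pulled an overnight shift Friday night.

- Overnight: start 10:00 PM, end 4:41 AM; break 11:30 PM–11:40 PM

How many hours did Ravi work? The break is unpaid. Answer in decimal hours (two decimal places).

6.52 hours

Overnight: 10:00 PM → midnight = 2 h 0 min; midnight → 4:41 AM = 4 h 41 min; span 6 h 41 min; less 10 min break → 6 h 31 min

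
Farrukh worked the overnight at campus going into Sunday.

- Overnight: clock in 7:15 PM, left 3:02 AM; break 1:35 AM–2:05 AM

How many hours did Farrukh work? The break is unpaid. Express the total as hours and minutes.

Overnight: 7:15 PM → midnight = 4 h 45 min; midnight → 3:02 AM = 3 h 2 min; span 7 h 47 min; less 30 min break → 7 h 17 min

7 h 17 min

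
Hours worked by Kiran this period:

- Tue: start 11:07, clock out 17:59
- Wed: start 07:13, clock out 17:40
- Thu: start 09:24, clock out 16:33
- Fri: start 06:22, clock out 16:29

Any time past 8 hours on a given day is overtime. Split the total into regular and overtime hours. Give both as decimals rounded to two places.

Tue: 11:07–17:59 = 6 h 52 min
Wed: 07:13–17:40 = 10 h 27 min
Thu: 09:24–16:33 = 7 h 9 min
Fri: 06:22–16:29 = 10 h 7 min
Tue reg 6 h 52 min / OT 0 h 0 min; Wed reg 8 h 0 min / OT 2 h 27 min; Thu reg 7 h 9 min / OT 0 h 0 min; Fri reg 8 h 0 min / OT 2 h 7 min.
Totals: regular 30 h 1 min, overtime 4 h 34 min.

Regular 30.02 hours, overtime 4.57 hours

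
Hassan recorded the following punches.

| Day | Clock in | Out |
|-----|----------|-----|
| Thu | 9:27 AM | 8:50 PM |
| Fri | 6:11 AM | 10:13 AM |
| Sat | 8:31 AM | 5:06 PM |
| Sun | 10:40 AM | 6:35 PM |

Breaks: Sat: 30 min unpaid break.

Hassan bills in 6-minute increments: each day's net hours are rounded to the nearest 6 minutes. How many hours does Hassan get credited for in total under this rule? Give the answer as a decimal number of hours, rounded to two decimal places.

Thu: 9:27 AM–8:50 PM = 11 h 23 min → rounds to 11 h 24 min
Fri: 6:11 AM–10:13 AM = 4 h 2 min → rounds to 4 h 0 min
Sat: 8:31 AM–5:06 PM = 8 h 35 min − 30 min = 8 h 5 min → rounds to 8 h 6 min
Sun: 10:40 AM–6:35 PM = 7 h 55 min → rounds to 7 h 54 min
Total credited: 31 h 24 min.

31.40 hours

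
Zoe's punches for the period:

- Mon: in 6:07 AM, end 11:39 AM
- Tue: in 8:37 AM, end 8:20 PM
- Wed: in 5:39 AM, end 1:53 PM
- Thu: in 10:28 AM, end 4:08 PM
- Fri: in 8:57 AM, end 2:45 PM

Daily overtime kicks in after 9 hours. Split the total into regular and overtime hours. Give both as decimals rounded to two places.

Regular 34.23 hours, overtime 2.72 hours

Mon: 6:07 AM–11:39 AM = 5 h 32 min
Tue: 8:37 AM–8:20 PM = 11 h 43 min
Wed: 5:39 AM–1:53 PM = 8 h 14 min
Thu: 10:28 AM–4:08 PM = 5 h 40 min
Fri: 8:57 AM–2:45 PM = 5 h 48 min
Mon reg 5 h 32 min / OT 0 h 0 min; Tue reg 9 h 0 min / OT 2 h 43 min; Wed reg 8 h 14 min / OT 0 h 0 min; Thu reg 5 h 40 min / OT 0 h 0 min; Fri reg 5 h 48 min / OT 0 h 0 min.
Totals: regular 34 h 14 min, overtime 2 h 43 min.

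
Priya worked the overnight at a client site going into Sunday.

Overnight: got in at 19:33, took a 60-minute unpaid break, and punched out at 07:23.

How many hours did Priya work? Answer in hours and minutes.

10 h 50 min

Overnight: 19:33 → midnight = 4 h 27 min; midnight → 07:23 = 7 h 23 min; span 11 h 50 min; less 60 min break → 10 h 50 min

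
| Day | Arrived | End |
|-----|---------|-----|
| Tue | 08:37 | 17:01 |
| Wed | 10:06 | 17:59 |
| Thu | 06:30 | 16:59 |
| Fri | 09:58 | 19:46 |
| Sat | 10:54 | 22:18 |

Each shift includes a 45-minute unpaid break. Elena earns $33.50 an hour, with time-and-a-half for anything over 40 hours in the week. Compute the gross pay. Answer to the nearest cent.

$1551.89

Tue: 08:37–17:01 = 8 h 24 min; less 45 min break → 7 h 39 min
Wed: 10:06–17:59 = 7 h 53 min; less 45 min break → 7 h 8 min
Thu: 06:30–16:59 = 10 h 29 min; less 45 min break → 9 h 44 min
Fri: 09:58–19:46 = 9 h 48 min; less 45 min break → 9 h 3 min
Sat: 10:54–22:18 = 11 h 24 min; less 45 min break → 10 h 39 min
Total worked: 44 h 13 min = 2653 min.
Regular 40 h 0 min = 2400 min at $33.50/h; overtime 4 h 13 min = 253 min at $50.25/h.
Pay = (2400 × $33.50 + 253 × $50.25) ÷ 60 = $1551.89.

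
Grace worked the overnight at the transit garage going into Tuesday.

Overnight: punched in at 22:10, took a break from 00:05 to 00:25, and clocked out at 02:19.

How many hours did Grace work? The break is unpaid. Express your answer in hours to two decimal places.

Overnight: 22:10 → midnight = 1 h 50 min; midnight → 02:19 = 2 h 19 min; span 4 h 9 min; less 20 min break → 3 h 49 min

3.82 hours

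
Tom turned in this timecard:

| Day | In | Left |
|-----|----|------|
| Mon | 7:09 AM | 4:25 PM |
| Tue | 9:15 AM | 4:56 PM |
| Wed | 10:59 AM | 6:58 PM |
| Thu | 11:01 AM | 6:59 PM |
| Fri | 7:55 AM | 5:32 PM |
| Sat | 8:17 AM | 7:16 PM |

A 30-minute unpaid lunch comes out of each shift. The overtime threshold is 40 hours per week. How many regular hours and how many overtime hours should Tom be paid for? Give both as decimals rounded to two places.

Regular 40.00 hours, overtime 10.50 hours

Mon: 7:09 AM–4:25 PM = 9 h 16 min; less 30 min break → 8 h 46 min
Tue: 9:15 AM–4:56 PM = 7 h 41 min; less 30 min break → 7 h 11 min
Wed: 10:59 AM–6:58 PM = 7 h 59 min; less 30 min break → 7 h 29 min
Thu: 11:01 AM–6:59 PM = 7 h 58 min; less 30 min break → 7 h 28 min
Fri: 7:55 AM–5:32 PM = 9 h 37 min; less 30 min break → 9 h 7 min
Sat: 8:17 AM–7:16 PM = 10 h 59 min; less 30 min break → 10 h 29 min
Total worked: 50 h 30 min = 50.50 h.
Threshold 40 h → overtime 10 h 30 min, regular 40 h 0 min.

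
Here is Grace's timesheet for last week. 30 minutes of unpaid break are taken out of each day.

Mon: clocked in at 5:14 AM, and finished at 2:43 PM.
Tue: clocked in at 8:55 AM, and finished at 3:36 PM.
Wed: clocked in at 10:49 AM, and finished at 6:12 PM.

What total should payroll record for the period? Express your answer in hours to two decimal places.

Mon: 5:14 AM–2:43 PM = 9 h 29 min; less 30 min break → 8 h 59 min
Tue: 8:55 AM–3:36 PM = 6 h 41 min; less 30 min break → 6 h 11 min
Wed: 10:49 AM–6:12 PM = 7 h 23 min; less 30 min break → 6 h 53 min
Total: 8 h 59 min + 6 h 11 min + 6 h 53 min = 22 h 3 min.

22.05 hours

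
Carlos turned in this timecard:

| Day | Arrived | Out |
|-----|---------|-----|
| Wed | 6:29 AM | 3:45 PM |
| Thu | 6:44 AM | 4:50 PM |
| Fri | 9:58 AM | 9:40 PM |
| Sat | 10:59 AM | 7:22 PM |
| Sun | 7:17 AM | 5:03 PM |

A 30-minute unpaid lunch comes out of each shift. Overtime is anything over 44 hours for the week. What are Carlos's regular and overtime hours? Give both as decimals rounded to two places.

Wed: 6:29 AM–3:45 PM = 9 h 16 min; less 30 min break → 8 h 46 min
Thu: 6:44 AM–4:50 PM = 10 h 6 min; less 30 min break → 9 h 36 min
Fri: 9:58 AM–9:40 PM = 11 h 42 min; less 30 min break → 11 h 12 min
Sat: 10:59 AM–7:22 PM = 8 h 23 min; less 30 min break → 7 h 53 min
Sun: 7:17 AM–5:03 PM = 9 h 46 min; less 30 min break → 9 h 16 min
Total worked: 46 h 43 min = 46.72 h.
Threshold 44 h → overtime 2 h 43 min, regular 44 h 0 min.

Regular 44.00 hours, overtime 2.72 hours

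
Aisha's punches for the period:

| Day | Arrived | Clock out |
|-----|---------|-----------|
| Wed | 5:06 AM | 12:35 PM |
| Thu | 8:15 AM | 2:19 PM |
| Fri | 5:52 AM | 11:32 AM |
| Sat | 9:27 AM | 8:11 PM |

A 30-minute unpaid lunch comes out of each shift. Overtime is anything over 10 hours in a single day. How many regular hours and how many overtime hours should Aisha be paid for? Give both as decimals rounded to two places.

Regular 27.72 hours, overtime 0.23 hours

Wed: 5:06 AM–12:35 PM = 7 h 29 min; less 30 min break → 6 h 59 min
Thu: 8:15 AM–2:19 PM = 6 h 4 min; less 30 min break → 5 h 34 min
Fri: 5:52 AM–11:32 AM = 5 h 40 min; less 30 min break → 5 h 10 min
Sat: 9:27 AM–8:11 PM = 10 h 44 min; less 30 min break → 10 h 14 min
Wed reg 6 h 59 min / OT 0 h 0 min; Thu reg 5 h 34 min / OT 0 h 0 min; Fri reg 5 h 10 min / OT 0 h 0 min; Sat reg 10 h 0 min / OT 0 h 14 min.
Totals: regular 27 h 43 min, overtime 0 h 14 min.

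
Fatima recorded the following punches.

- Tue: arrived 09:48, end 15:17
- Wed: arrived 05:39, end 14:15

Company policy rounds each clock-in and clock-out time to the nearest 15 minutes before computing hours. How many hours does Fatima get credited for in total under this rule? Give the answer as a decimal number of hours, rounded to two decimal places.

14.00 hours

Tue: in 09:48→09:45, out 15:17→15:15; 5 h 30 min
Wed: in 05:39→05:45, out 14:15→14:15; 8 h 30 min
Total credited: 14 h 0 min.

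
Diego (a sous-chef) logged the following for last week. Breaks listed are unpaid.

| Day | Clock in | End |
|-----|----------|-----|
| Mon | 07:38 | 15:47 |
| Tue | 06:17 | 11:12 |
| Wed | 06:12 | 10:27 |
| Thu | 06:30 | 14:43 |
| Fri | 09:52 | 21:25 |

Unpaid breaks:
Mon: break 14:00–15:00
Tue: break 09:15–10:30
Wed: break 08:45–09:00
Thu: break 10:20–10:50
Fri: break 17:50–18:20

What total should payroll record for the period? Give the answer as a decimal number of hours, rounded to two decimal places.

Mon: 07:38–15:47 = 8 h 9 min; less 60 min break → 7 h 9 min
Tue: 06:17–11:12 = 4 h 55 min; less 75 min break → 3 h 40 min
Wed: 06:12–10:27 = 4 h 15 min; less 15 min break → 4 h 0 min
Thu: 06:30–14:43 = 8 h 13 min; less 30 min break → 7 h 43 min
Fri: 09:52–21:25 = 11 h 33 min; less 30 min break → 11 h 3 min
Total: 7 h 9 min + 3 h 40 min + 4 h 0 min + 7 h 43 min + 11 h 3 min = 33 h 35 min.

33.58 hours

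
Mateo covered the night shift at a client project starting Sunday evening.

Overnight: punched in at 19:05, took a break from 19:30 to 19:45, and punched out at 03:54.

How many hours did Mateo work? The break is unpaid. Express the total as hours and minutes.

Overnight: 19:05 → midnight = 4 h 55 min; midnight → 03:54 = 3 h 54 min; span 8 h 49 min; less 15 min break → 8 h 34 min

8 h 34 min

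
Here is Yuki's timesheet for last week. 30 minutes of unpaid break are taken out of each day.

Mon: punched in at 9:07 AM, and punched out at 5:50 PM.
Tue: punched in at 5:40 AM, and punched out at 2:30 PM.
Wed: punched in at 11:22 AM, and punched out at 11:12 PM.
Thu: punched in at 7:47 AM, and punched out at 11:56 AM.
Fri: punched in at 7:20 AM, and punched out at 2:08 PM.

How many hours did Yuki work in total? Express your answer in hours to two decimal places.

Mon: 9:07 AM–5:50 PM = 8 h 43 min; less 30 min break → 8 h 13 min
Tue: 5:40 AM–2:30 PM = 8 h 50 min; less 30 min break → 8 h 20 min
Wed: 11:22 AM–11:12 PM = 11 h 50 min; less 30 min break → 11 h 20 min
Thu: 7:47 AM–11:56 AM = 4 h 9 min; less 30 min break → 3 h 39 min
Fri: 7:20 AM–2:08 PM = 6 h 48 min; less 30 min break → 6 h 18 min
Total: 8 h 13 min + 8 h 20 min + 11 h 20 min + 3 h 39 min + 6 h 18 min = 37 h 50 min.

37.83 hours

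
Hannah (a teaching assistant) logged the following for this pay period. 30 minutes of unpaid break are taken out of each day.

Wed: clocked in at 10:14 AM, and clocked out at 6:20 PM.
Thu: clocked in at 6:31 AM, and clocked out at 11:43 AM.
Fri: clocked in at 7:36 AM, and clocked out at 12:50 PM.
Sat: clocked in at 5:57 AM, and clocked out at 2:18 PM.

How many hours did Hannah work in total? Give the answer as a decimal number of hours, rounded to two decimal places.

24.88 hours

Wed: 10:14 AM–6:20 PM = 8 h 6 min; less 30 min break → 7 h 36 min
Thu: 6:31 AM–11:43 AM = 5 h 12 min; less 30 min break → 4 h 42 min
Fri: 7:36 AM–12:50 PM = 5 h 14 min; less 30 min break → 4 h 44 min
Sat: 5:57 AM–2:18 PM = 8 h 21 min; less 30 min break → 7 h 51 min
Total: 7 h 36 min + 4 h 42 min + 4 h 44 min + 7 h 51 min = 24 h 53 min.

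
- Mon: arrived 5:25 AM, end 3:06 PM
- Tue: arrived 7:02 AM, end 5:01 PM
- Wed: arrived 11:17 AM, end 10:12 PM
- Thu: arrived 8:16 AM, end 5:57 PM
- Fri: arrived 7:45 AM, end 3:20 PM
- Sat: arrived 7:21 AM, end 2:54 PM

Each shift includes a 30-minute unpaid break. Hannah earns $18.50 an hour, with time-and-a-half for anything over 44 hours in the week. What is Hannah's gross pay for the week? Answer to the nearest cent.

Mon: 5:25 AM–3:06 PM = 9 h 41 min; less 30 min break → 9 h 11 min
Tue: 7:02 AM–5:01 PM = 9 h 59 min; less 30 min break → 9 h 29 min
Wed: 11:17 AM–10:12 PM = 10 h 55 min; less 30 min break → 10 h 25 min
Thu: 8:16 AM–5:57 PM = 9 h 41 min; less 30 min break → 9 h 11 min
Fri: 7:45 AM–3:20 PM = 7 h 35 min; less 30 min break → 7 h 5 min
Sat: 7:21 AM–2:54 PM = 7 h 33 min; less 30 min break → 7 h 3 min
Total worked: 52 h 24 min = 3144 min.
Regular 44 h 0 min = 2640 min at $18.50/h; overtime 8 h 24 min = 504 min at $27.75/h.
Pay = (2640 × $18.50 + 504 × $27.75) ÷ 60 = $1047.10.

$1047.10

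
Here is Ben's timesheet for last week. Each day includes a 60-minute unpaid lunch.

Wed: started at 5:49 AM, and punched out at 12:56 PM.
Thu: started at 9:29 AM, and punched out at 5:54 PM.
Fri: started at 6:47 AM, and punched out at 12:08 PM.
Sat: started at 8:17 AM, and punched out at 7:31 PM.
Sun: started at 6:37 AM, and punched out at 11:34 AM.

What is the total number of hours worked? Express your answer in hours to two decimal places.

Wed: 5:49 AM–12:56 PM = 7 h 7 min; less 60 min break → 6 h 7 min
Thu: 9:29 AM–5:54 PM = 8 h 25 min; less 60 min break → 7 h 25 min
Fri: 6:47 AM–12:08 PM = 5 h 21 min; less 60 min break → 4 h 21 min
Sat: 8:17 AM–7:31 PM = 11 h 14 min; less 60 min break → 10 h 14 min
Sun: 6:37 AM–11:34 AM = 4 h 57 min; less 60 min break → 3 h 57 min
Total: 6 h 7 min + 7 h 25 min + 4 h 21 min + 10 h 14 min + 3 h 57 min = 32 h 4 min.

32.07 hours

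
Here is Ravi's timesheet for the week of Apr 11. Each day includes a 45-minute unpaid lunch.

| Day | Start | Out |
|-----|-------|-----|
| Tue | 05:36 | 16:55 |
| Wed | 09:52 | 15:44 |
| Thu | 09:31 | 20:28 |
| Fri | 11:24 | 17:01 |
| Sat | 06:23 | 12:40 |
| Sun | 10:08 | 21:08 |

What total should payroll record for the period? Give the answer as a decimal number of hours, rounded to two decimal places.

Tue: 05:36–16:55 = 11 h 19 min; less 45 min break → 10 h 34 min
Wed: 09:52–15:44 = 5 h 52 min; less 45 min break → 5 h 7 min
Thu: 09:31–20:28 = 10 h 57 min; less 45 min break → 10 h 12 min
Fri: 11:24–17:01 = 5 h 37 min; less 45 min break → 4 h 52 min
Sat: 06:23–12:40 = 6 h 17 min; less 45 min break → 5 h 32 min
Sun: 10:08–21:08 = 11 h 0 min; less 45 min break → 10 h 15 min
Total: 10 h 34 min + 5 h 7 min + 10 h 12 min + 4 h 52 min + 5 h 32 min + 10 h 15 min = 46 h 32 min.

46.53 hours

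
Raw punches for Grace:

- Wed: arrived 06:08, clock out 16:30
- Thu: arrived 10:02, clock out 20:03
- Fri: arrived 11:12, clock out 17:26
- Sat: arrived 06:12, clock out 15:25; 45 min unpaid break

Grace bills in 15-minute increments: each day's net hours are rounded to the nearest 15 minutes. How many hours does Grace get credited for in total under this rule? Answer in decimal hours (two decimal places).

Wed: 06:08–16:30 = 10 h 22 min → rounds to 10 h 15 min
Thu: 10:02–20:03 = 10 h 1 min → rounds to 10 h 0 min
Fri: 11:12–17:26 = 6 h 14 min → rounds to 6 h 15 min
Sat: 06:12–15:25 = 9 h 13 min − 45 min = 8 h 28 min → rounds to 8 h 30 min
Total credited: 35 h 0 min.

35.00 hours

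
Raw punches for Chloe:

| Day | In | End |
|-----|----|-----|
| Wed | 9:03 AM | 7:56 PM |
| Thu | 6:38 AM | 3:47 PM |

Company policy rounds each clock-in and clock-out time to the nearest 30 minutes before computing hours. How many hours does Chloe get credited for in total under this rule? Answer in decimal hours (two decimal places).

Wed: in 9:03 AM→9:00 AM, out 7:56 PM→8:00 PM; 11 h 0 min
Thu: in 6:38 AM→6:30 AM, out 3:47 PM→4:00 PM; 9 h 30 min
Total credited: 20 h 30 min.

20.50 hours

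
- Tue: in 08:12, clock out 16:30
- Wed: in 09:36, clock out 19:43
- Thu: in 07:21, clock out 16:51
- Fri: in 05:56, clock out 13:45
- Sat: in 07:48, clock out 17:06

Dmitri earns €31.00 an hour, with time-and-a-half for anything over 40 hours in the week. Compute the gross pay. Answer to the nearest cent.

€1474.05

Tue: 08:12–16:30 = 8 h 18 min
Wed: 09:36–19:43 = 10 h 7 min
Thu: 07:21–16:51 = 9 h 30 min
Fri: 05:56–13:45 = 7 h 49 min
Sat: 07:48–17:06 = 9 h 18 min
Total worked: 45 h 2 min = 2702 min.
Regular 40 h 0 min = 2400 min at €31.00/h; overtime 5 h 2 min = 302 min at €46.50/h.
Pay = (2400 × €31.00 + 302 × €46.50) ÷ 60 = €1474.05.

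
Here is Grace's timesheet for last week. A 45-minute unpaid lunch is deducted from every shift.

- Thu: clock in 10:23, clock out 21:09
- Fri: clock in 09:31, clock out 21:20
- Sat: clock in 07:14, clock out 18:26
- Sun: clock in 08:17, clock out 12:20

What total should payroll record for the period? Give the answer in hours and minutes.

Thu: 10:23–21:09 = 10 h 46 min; less 45 min break → 10 h 1 min
Fri: 09:31–21:20 = 11 h 49 min; less 45 min break → 11 h 4 min
Sat: 07:14–18:26 = 11 h 12 min; less 45 min break → 10 h 27 min
Sun: 08:17–12:20 = 4 h 3 min; less 45 min break → 3 h 18 min
Total: 10 h 1 min + 11 h 4 min + 10 h 27 min + 3 h 18 min = 34 h 50 min.

34 h 50 min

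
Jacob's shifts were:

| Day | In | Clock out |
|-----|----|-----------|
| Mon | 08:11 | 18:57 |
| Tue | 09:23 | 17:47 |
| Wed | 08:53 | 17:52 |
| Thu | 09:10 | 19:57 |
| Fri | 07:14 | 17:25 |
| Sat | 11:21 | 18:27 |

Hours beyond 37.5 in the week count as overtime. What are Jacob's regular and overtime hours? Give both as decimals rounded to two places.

Regular 37.50 hours, overtime 18.72 hours

Mon: 08:11–18:57 = 10 h 46 min
Tue: 09:23–17:47 = 8 h 24 min
Wed: 08:53–17:52 = 8 h 59 min
Thu: 09:10–19:57 = 10 h 47 min
Fri: 07:14–17:25 = 10 h 11 min
Sat: 11:21–18:27 = 7 h 6 min
Total worked: 56 h 13 min = 56.22 h.
Threshold 37.5 h → overtime 18 h 43 min, regular 37 h 30 min.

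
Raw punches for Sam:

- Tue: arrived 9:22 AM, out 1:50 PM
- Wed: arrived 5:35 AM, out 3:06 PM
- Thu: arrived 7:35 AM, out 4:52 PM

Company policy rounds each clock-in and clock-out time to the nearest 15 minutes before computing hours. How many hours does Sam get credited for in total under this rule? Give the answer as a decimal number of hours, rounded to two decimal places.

23.25 hours

Tue: in 9:22 AM→9:15 AM, out 1:50 PM→1:45 PM; 4 h 30 min
Wed: in 5:35 AM→5:30 AM, out 3:06 PM→3:00 PM; 9 h 30 min
Thu: in 7:35 AM→7:30 AM, out 4:52 PM→4:45 PM; 9 h 15 min
Total credited: 23 h 15 min.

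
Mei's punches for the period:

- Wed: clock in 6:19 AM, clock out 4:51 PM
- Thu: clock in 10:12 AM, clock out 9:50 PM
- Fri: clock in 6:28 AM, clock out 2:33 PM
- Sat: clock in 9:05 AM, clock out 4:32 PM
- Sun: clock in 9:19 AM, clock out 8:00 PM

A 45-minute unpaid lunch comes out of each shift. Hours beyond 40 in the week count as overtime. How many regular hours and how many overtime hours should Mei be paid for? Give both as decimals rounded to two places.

Regular 40.00 hours, overtime 4.63 hours

Wed: 6:19 AM–4:51 PM = 10 h 32 min; less 45 min break → 9 h 47 min
Thu: 10:12 AM–9:50 PM = 11 h 38 min; less 45 min break → 10 h 53 min
Fri: 6:28 AM–2:33 PM = 8 h 5 min; less 45 min break → 7 h 20 min
Sat: 9:05 AM–4:32 PM = 7 h 27 min; less 45 min break → 6 h 42 min
Sun: 9:19 AM–8:00 PM = 10 h 41 min; less 45 min break → 9 h 56 min
Total worked: 44 h 38 min = 44.63 h.
Threshold 40 h → overtime 4 h 38 min, regular 40 h 0 min.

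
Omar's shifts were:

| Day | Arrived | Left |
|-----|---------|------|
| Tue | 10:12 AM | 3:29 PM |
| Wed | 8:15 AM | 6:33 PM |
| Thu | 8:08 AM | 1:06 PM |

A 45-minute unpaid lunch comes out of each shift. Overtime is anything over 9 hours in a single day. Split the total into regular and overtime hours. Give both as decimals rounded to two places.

Tue: 10:12 AM–3:29 PM = 5 h 17 min; less 45 min break → 4 h 32 min
Wed: 8:15 AM–6:33 PM = 10 h 18 min; less 45 min break → 9 h 33 min
Thu: 8:08 AM–1:06 PM = 4 h 58 min; less 45 min break → 4 h 13 min
Tue reg 4 h 32 min / OT 0 h 0 min; Wed reg 9 h 0 min / OT 0 h 33 min; Thu reg 4 h 13 min / OT 0 h 0 min.
Totals: regular 17 h 45 min, overtime 0 h 33 min.

Regular 17.75 hours, overtime 0.55 hours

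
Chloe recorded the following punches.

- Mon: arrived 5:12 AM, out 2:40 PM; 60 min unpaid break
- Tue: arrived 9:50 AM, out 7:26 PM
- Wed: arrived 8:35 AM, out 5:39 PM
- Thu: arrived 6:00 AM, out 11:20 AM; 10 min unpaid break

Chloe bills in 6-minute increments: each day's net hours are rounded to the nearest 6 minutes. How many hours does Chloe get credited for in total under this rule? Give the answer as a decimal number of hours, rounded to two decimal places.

32.40 hours

Mon: 5:12 AM–2:40 PM = 9 h 28 min − 60 min = 8 h 28 min → rounds to 8 h 30 min
Tue: 9:50 AM–7:26 PM = 9 h 36 min → rounds to 9 h 36 min
Wed: 8:35 AM–5:39 PM = 9 h 4 min → rounds to 9 h 6 min
Thu: 6:00 AM–11:20 AM = 5 h 20 min − 10 min = 5 h 10 min → rounds to 5 h 12 min
Total credited: 32 h 24 min.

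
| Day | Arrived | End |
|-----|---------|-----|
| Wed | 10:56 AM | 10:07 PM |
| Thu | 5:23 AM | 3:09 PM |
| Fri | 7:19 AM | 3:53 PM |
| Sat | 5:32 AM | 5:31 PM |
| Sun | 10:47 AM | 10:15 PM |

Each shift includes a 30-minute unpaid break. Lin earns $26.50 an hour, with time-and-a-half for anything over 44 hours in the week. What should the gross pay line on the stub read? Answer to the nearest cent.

$1423.05

Wed: 10:56 AM–10:07 PM = 11 h 11 min; less 30 min break → 10 h 41 min
Thu: 5:23 AM–3:09 PM = 9 h 46 min; less 30 min break → 9 h 16 min
Fri: 7:19 AM–3:53 PM = 8 h 34 min; less 30 min break → 8 h 4 min
Sat: 5:32 AM–5:31 PM = 11 h 59 min; less 30 min break → 11 h 29 min
Sun: 10:47 AM–10:15 PM = 11 h 28 min; less 30 min break → 10 h 58 min
Total worked: 50 h 28 min = 3028 min.
Regular 44 h 0 min = 2640 min at $26.50/h; overtime 6 h 28 min = 388 min at $39.75/h.
Pay = (2640 × $26.50 + 388 × $39.75) ÷ 60 = $1423.05.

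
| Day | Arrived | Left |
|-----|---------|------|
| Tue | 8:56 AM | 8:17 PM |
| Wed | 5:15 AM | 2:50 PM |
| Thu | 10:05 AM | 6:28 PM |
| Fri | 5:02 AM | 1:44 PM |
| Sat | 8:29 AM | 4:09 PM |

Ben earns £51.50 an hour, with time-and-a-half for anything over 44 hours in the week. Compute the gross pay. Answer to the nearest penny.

Tue: 8:56 AM–8:17 PM = 11 h 21 min
Wed: 5:15 AM–2:50 PM = 9 h 35 min
Thu: 10:05 AM–6:28 PM = 8 h 23 min
Fri: 5:02 AM–1:44 PM = 8 h 42 min
Sat: 8:29 AM–4:09 PM = 7 h 40 min
Total worked: 45 h 41 min = 2741 min.
Regular 44 h 0 min = 2640 min at £51.50/h; overtime 1 h 41 min = 101 min at £77.25/h.
Pay = (2640 × £51.50 + 101 × £77.25) ÷ 60 = £2396.04.

£2396.04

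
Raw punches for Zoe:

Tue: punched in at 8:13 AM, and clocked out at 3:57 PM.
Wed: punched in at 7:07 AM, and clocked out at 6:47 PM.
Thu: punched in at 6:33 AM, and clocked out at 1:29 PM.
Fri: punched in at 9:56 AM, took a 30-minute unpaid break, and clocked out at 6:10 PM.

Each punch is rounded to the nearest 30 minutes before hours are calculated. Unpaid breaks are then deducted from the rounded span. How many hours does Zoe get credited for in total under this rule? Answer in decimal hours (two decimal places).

Tue: in 8:13 AM→8:00 AM, out 3:57 PM→4:00 PM; 8 h 0 min
Wed: in 7:07 AM→7:00 AM, out 6:47 PM→7:00 PM; 12 h 0 min
Thu: in 6:33 AM→6:30 AM, out 1:29 PM→1:30 PM; 7 h 0 min
Fri: in 9:56 AM→10:00 AM, out 6:10 PM→6:00 PM; 8 h 0 min − 30 min = 7 h 30 min
Total credited: 34 h 30 min.

34.50 hours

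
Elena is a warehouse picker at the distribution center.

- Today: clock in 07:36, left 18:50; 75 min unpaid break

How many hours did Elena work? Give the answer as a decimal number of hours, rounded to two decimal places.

Today: 07:36–18:50 = 11 h 14 min; less 75 min break → 9 h 59 min

9.98 hours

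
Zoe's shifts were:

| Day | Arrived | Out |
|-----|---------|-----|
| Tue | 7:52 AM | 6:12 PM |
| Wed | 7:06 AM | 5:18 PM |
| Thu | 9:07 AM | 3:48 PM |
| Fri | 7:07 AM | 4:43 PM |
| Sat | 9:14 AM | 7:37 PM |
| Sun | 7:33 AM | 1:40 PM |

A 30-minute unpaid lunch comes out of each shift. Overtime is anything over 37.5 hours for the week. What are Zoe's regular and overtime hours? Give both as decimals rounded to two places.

Regular 37.50 hours, overtime 12.82 hours

Tue: 7:52 AM–6:12 PM = 10 h 20 min; less 30 min break → 9 h 50 min
Wed: 7:06 AM–5:18 PM = 10 h 12 min; less 30 min break → 9 h 42 min
Thu: 9:07 AM–3:48 PM = 6 h 41 min; less 30 min break → 6 h 11 min
Fri: 7:07 AM–4:43 PM = 9 h 36 min; less 30 min break → 9 h 6 min
Sat: 9:14 AM–7:37 PM = 10 h 23 min; less 30 min break → 9 h 53 min
Sun: 7:33 AM–1:40 PM = 6 h 7 min; less 30 min break → 5 h 37 min
Total worked: 50 h 19 min = 50.32 h.
Threshold 37.5 h → overtime 12 h 49 min, regular 37 h 30 min.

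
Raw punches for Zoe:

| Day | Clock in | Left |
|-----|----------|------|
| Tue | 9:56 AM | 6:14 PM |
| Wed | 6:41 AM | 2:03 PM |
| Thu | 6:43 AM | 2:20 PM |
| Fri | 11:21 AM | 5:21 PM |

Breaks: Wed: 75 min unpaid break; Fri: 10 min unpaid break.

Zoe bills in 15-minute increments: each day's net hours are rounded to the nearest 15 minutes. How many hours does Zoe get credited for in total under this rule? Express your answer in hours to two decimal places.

27.50 hours

Tue: 9:56 AM–6:14 PM = 8 h 18 min → rounds to 8 h 15 min
Wed: 6:41 AM–2:03 PM = 7 h 22 min − 75 min = 6 h 7 min → rounds to 6 h 0 min
Thu: 6:43 AM–2:20 PM = 7 h 37 min → rounds to 7 h 30 min
Fri: 11:21 AM–5:21 PM = 6 h 0 min − 10 min = 5 h 50 min → rounds to 5 h 45 min
Total credited: 27 h 30 min.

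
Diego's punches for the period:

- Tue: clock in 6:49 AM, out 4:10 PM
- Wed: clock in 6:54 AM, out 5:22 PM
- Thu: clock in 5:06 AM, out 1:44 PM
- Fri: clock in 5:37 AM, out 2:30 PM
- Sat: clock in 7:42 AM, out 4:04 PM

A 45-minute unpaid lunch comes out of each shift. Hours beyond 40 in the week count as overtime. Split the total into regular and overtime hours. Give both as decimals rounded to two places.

Regular 40.00 hours, overtime 1.95 hours

Tue: 6:49 AM–4:10 PM = 9 h 21 min; less 45 min break → 8 h 36 min
Wed: 6:54 AM–5:22 PM = 10 h 28 min; less 45 min break → 9 h 43 min
Thu: 5:06 AM–1:44 PM = 8 h 38 min; less 45 min break → 7 h 53 min
Fri: 5:37 AM–2:30 PM = 8 h 53 min; less 45 min break → 8 h 8 min
Sat: 7:42 AM–4:04 PM = 8 h 22 min; less 45 min break → 7 h 37 min
Total worked: 41 h 57 min = 41.95 h.
Threshold 40 h → overtime 1 h 57 min, regular 40 h 0 min.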